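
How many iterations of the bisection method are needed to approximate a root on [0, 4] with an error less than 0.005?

We need (b-a)/2^n ≤ 0.005
(4 - 0)/2^n ≤ 0.005
4/2^n ≤ 0.005
2^n ≥ 800
n ≥ log₂(800) = 9.64
n ≥ 10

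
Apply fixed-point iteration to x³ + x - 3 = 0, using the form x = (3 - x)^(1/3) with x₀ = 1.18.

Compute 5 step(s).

Equation: x³ + x - 3 = 0
Fixed-point form: x = (3 - x)^(1/3)
x₀ = 1.18

x_1 = g(1.180000) = 1.220929
x_2 = g(1.220929) = 1.211707
x_3 = g(1.211707) = 1.213797
x_4 = g(1.213797) = 1.213324
x_5 = g(1.213324) = 1.213431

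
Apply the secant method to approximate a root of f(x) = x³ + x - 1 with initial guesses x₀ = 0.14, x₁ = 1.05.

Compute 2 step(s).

f(x) = x³ + x - 1
x₀ = 0.14, x₁ = 1.05

Secant formula: x_{n+1} = x_n - f(x_n)(x_n - x_{n-1})/(f(x_n) - f(x_{n-1}))

Iteration 1:
  f(0.140000) = -0.857256
  f(1.050000) = 1.207625
  x_2 = 1.050000 - 1.207625×(1.050000 - 0.140000)/(1.207625 - (-0.857256))
       = 0.517796
Iteration 2:
  f(1.050000) = 1.207625
  f(0.517796) = -0.343377
  x_3 = 0.517796 - (-0.343377)×(0.517796 - 1.050000)/(-0.343377 - 1.207625)
       = 0.635621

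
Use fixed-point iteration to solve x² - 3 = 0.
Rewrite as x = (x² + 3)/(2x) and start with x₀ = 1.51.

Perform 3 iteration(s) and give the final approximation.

Equation: x² - 3 = 0
Fixed-point form: x = (x² + 3)/(2x)
x₀ = 1.51

x_1 = g(1.510000) = 1.748377
x_2 = g(1.748377) = 1.732127
x_3 = g(1.732127) = 1.732051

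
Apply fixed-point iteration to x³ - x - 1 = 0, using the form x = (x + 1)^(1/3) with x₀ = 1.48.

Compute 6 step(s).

Equation: x³ - x - 1 = 0
Fixed-point form: x = (x + 1)^(1/3)
x₀ = 1.48

x_1 = g(1.480000) = 1.353580
x_2 = g(1.353580) = 1.330178
x_3 = g(1.330178) = 1.325754
x_4 = g(1.325754) = 1.324915
x_5 = g(1.324915) = 1.324755
x_6 = g(1.324755) = 1.324725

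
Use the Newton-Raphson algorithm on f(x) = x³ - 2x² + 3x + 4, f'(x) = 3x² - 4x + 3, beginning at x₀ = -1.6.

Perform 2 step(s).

f(x) = x³ - 2x² + 3x + 4
f'(x) = 3x² - 4x + 3
x₀ = -1.6

Newton-Raphson formula: x_{n+1} = x_n - f(x_n)/f'(x_n)

Iteration 1:
  f(-1.600000) = -10.016000
  f'(-1.600000) = 17.080000
  x_1 = -1.600000 - (-10.016000)/17.080000 = -1.013583
Iteration 2:
  f(-1.013583) = -2.136756
  f'(-1.013583) = 10.136385
  x_2 = -1.013583 - (-2.136756)/10.136385 = -0.802783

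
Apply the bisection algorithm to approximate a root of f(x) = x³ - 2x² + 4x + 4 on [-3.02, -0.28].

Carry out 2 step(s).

f(x) = x³ - 2x² + 4x + 4
Initial interval: [-3.02, -0.28]

Iteration 1:
  c_1 = (-3.020000 + (-0.280000))/2 = -1.650000
  f(c_1) = f(-1.650000) = -12.537125
  f(a) × f(c) ≥ 0, new interval: [-1.650000, -0.280000]
Iteration 2:
  c_2 = (-1.650000 + (-0.280000))/2 = -0.965000
  f(c_2) = f(-0.965000) = -2.621082
  f(a) × f(c) ≥ 0, new interval: [-0.965000, -0.280000]

After 2 iteration(s), the approximation is c_2 = -0.965000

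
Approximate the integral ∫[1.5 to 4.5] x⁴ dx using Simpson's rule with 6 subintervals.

f(x) = x⁴
a = 1.5, b = 4.5, n = 6
h = (b - a)/n = 0.500000

Simpson's rule: (h/3)[f(x₀) + 4f(x₁) + 2f(x₂) + ... + f(xₙ)]

x_0 = 1.5000, f(x_0) = 5.062500, coefficient = 1
x_1 = 2.0000, f(x_1) = 16.000000, coefficient = 4
x_2 = 2.5000, f(x_2) = 39.062500, coefficient = 2
x_3 = 3.0000, f(x_3) = 81.000000, coefficient = 4
x_4 = 3.5000, f(x_4) = 150.062500, coefficient = 2
x_5 = 4.0000, f(x_5) = 256.000000, coefficient = 4
x_6 = 4.5000, f(x_6) = 410.062500, coefficient = 1

I ≈ (0.500000/3) × 2205.375000 = 367.562500
Exact value: 367.537500
Error: 0.025000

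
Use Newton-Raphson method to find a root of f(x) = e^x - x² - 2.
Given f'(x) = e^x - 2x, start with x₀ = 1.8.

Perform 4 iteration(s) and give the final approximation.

f(x) = e^x - x² - 2
f'(x) = e^x - 2x
x₀ = 1.8

Newton-Raphson formula: x_{n+1} = x_n - f(x_n)/f'(x_n)

Iteration 1:
  f(1.800000) = 0.809647
  f'(1.800000) = 2.449647
  x_1 = 1.800000 - 0.809647/2.449647 = 1.469484
Iteration 2:
  f(1.469484) = 0.187608
  f'(1.469484) = 1.408024
  x_2 = 1.469484 - 0.187608/1.408024 = 1.336242
Iteration 3:
  f(1.336242) = 0.019175
  f'(1.336242) = 1.132234
  x_3 = 1.336242 - 0.019175/1.132234 = 1.319306
Iteration 4:
  f(1.319306) = 0.000256
  f'(1.319306) = 1.102212
  x_4 = 1.319306 - 0.000256/1.102212 = 1.319074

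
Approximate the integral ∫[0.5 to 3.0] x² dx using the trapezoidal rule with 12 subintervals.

f(x) = x²
a = 0.5, b = 3.0, n = 12
h = (b - a)/n = 0.208333

Trapezoidal rule: (h/2)[f(x₀) + 2f(x₁) + 2f(x₂) + ... + f(xₙ)]

x_0 = 0.5000, f(x_0) = 0.250000, coefficient = 1
x_1 = 0.7083, f(x_1) = 0.501736, coefficient = 2
x_2 = 0.9167, f(x_2) = 0.840278, coefficient = 2
x_3 = 1.1250, f(x_3) = 1.265625, coefficient = 2
x_4 = 1.3333, f(x_4) = 1.777778, coefficient = 2
x_5 = 1.5417, f(x_5) = 2.376736, coefficient = 2
x_6 = 1.7500, f(x_6) = 3.062500, coefficient = 2
x_7 = 1.9583, f(x_7) = 3.835069, coefficient = 2
x_8 = 2.1667, f(x_8) = 4.694444, coefficient = 2
x_9 = 2.3750, f(x_9) = 5.640625, coefficient = 2
x_10 = 2.5833, f(x_10) = 6.673611, coefficient = 2
x_11 = 2.7917, f(x_11) = 7.793403, coefficient = 2
x_12 = 3.0000, f(x_12) = 9.000000, coefficient = 1

I ≈ (0.208333/2) × 86.173611 = 8.976418
Exact value: 8.958333
Error: 0.018084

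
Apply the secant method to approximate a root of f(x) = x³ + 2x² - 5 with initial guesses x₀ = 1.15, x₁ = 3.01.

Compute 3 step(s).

f(x) = x³ + 2x² - 5
x₀ = 1.15, x₁ = 3.01

Secant formula: x_{n+1} = x_n - f(x_n)(x_n - x_{n-1})/(f(x_n) - f(x_{n-1}))

Iteration 1:
  f(1.150000) = -0.834125
  f(3.010000) = 40.391101
  x_2 = 3.010000 - 40.391101×(3.010000 - 1.150000)/(40.391101 - (-0.834125))
       = 1.187634
Iteration 2:
  f(3.010000) = 40.391101
  f(1.187634) = -0.503923
  x_3 = 1.187634 - (-0.503923)×(1.187634 - 3.010000)/(-0.503923 - 40.391101)
       = 1.210090
Iteration 3:
  f(1.187634) = -0.503923
  f(1.210090) = -0.299409
  x_4 = 1.210090 - (-0.299409)×(1.210090 - 1.187634)/(-0.299409 - (-0.503923))
       = 1.242965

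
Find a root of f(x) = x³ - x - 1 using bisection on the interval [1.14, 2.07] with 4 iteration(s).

f(x) = x³ - x - 1
Initial interval: [1.14, 2.07]

Iteration 1:
  c_1 = (1.140000 + 2.070000)/2 = 1.605000
  f(c_1) = f(1.605000) = 1.529520
  f(a) × f(c) < 0, new interval: [1.140000, 1.605000]
Iteration 2:
  c_2 = (1.140000 + 1.605000)/2 = 1.372500
  f(c_2) = f(1.372500) = 0.212955
  f(a) × f(c) < 0, new interval: [1.140000, 1.372500]
Iteration 3:
  c_3 = (1.140000 + 1.372500)/2 = 1.256250
  f(c_3) = f(1.256250) = -0.273681
  f(a) × f(c) ≥ 0, new interval: [1.256250, 1.372500]
Iteration 4:
  c_4 = (1.256250 + 1.372500)/2 = 1.314375
  f(c_4) = f(1.314375) = -0.043685
  f(a) × f(c) ≥ 0, new interval: [1.314375, 1.372500]

After 4 iteration(s), the approximation is c_4 = 1.314375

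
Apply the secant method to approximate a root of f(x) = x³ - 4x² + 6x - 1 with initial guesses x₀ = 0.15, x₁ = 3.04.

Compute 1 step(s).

f(x) = x³ - 4x² + 6x - 1
x₀ = 0.15, x₁ = 3.04

Secant formula: x_{n+1} = x_n - f(x_n)(x_n - x_{n-1})/(f(x_n) - f(x_{n-1}))

Iteration 1:
  f(0.150000) = -0.186625
  f(3.040000) = 8.368064
  x_2 = 3.040000 - 8.368064×(3.040000 - 0.150000)/(8.368064 - (-0.186625))
       = 0.213047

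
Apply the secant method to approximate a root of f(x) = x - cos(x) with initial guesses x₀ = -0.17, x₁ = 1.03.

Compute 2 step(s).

f(x) = x - cos(x)
x₀ = -0.17, x₁ = 1.03

Secant formula: x_{n+1} = x_n - f(x_n)(x_n - x_{n-1})/(f(x_n) - f(x_{n-1}))

Iteration 1:
  f(-0.170000) = -1.155585
  f(1.030000) = 0.515181
  x_2 = 1.030000 - 0.515181×(1.030000 - (-0.170000))/(0.515181 - (-1.155585))
       = 0.659980
Iteration 2:
  f(1.030000) = 0.515181
  f(0.659980) = -0.130025
  x_3 = 0.659980 - (-0.130025)×(0.659980 - 1.030000)/(-0.130025 - 0.515181)
       = 0.734548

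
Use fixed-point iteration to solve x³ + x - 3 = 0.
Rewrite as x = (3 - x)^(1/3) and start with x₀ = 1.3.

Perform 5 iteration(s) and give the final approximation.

Equation: x³ + x - 3 = 0
Fixed-point form: x = (3 - x)^(1/3)
x₀ = 1.3

x_1 = g(1.300000) = 1.193483
x_2 = g(1.193483) = 1.217907
x_3 = g(1.217907) = 1.212393
x_4 = g(1.212393) = 1.213642
x_5 = g(1.213642) = 1.213359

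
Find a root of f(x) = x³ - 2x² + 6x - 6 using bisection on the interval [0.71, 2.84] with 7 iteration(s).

f(x) = x³ - 2x² + 6x - 6
Initial interval: [0.71, 2.84]

Iteration 1:
  c_1 = (0.710000 + 2.840000)/2 = 1.775000
  f(c_1) = f(1.775000) = 3.941109
  f(a) × f(c) < 0, new interval: [0.710000, 1.775000]
Iteration 2:
  c_2 = (0.710000 + 1.775000)/2 = 1.242500
  f(c_2) = f(1.242500) = 0.285567
  f(a) × f(c) < 0, new interval: [0.710000, 1.242500]
Iteration 3:
  c_3 = (0.710000 + 1.242500)/2 = 0.976250
  f(c_3) = f(0.976250) = -1.118199
  f(a) × f(c) ≥ 0, new interval: [0.976250, 1.242500]
Iteration 4:
  c_4 = (0.976250 + 1.242500)/2 = 1.109375
  f(c_4) = f(1.109375) = -0.439854
  f(a) × f(c) ≥ 0, new interval: [1.109375, 1.242500]
Iteration 5:
  c_5 = (1.109375 + 1.242500)/2 = 1.175937
  f(c_5) = f(1.175937) = -0.083913
  f(a) × f(c) ≥ 0, new interval: [1.175937, 1.242500]
Iteration 6:
  c_6 = (1.175937 + 1.242500)/2 = 1.209219
  f(c_6) = f(1.209219) = 0.099024
  f(a) × f(c) < 0, new interval: [1.175937, 1.209219]
Iteration 7:
  c_7 = (1.175937 + 1.209219)/2 = 1.192578
  f(c_7) = f(1.192578) = 0.007119
  f(a) × f(c) < 0, new interval: [1.175937, 1.192578]

After 7 iteration(s), the approximation is c_7 = 1.192578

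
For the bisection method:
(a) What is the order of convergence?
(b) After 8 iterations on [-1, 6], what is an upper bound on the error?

(a) Bisection has linear (order 1) convergence; the error is halved each step.

(b) Error bound = (b-a)/2^n = (6 - (-1))/2^{8}
    = 7/2^{8}

(a) 1 (linear); (b) error ≤ 2.73e-02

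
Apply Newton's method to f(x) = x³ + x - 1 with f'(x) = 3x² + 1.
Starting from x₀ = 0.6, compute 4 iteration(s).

f(x) = x³ + x - 1
f'(x) = 3x² + 1
x₀ = 0.6

Newton-Raphson formula: x_{n+1} = x_n - f(x_n)/f'(x_n)

Iteration 1:
  f(0.600000) = -0.184000
  f'(0.600000) = 2.080000
  x_1 = 0.600000 - (-0.184000)/2.080000 = 0.688462
Iteration 2:
  f(0.688462) = 0.014778
  f'(0.688462) = 2.421938
  x_2 = 0.688462 - 0.014778/2.421938 = 0.682360
Iteration 3:
  f(0.682360) = 0.000077
  f'(0.682360) = 2.396845
  x_3 = 0.682360 - 0.000077/2.396845 = 0.682328
Iteration 4:
  f(0.682328) = 0.000000
  f'(0.682328) = 2.396714
  x_4 = 0.682328 - 0.000000/2.396714 = 0.682328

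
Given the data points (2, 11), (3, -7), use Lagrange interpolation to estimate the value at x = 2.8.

Lagrange interpolation formula:
P(x) = Σ yᵢ × Lᵢ(x)
where Lᵢ(x) = Π_{j≠i} (x - xⱼ)/(xᵢ - xⱼ)

L_0(2.8) = (2.8 - 3)/(2 - 3) = 0.200000
L_1(2.8) = (2.8 - 2)/(3 - 2) = 0.800000

P(2.8) = 11×L_0(2.8) + (-7)×L_1(2.8)
P(2.8) = -3.400000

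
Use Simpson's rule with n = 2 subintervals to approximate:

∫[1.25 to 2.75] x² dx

f(x) = x²
a = 1.25, b = 2.75, n = 2
h = (b - a)/n = 0.750000

Simpson's rule: (h/3)[f(x₀) + 4f(x₁) + 2f(x₂) + ... + f(xₙ)]

x_0 = 1.2500, f(x_0) = 1.562500, coefficient = 1
x_1 = 2.0000, f(x_1) = 4.000000, coefficient = 4
x_2 = 2.7500, f(x_2) = 7.562500, coefficient = 1

I ≈ (0.750000/3) × 25.125000 = 6.281250
Exact value: 6.281250
Error: 0.000000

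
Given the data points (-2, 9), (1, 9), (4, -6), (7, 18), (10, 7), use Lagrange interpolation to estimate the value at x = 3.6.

Lagrange interpolation formula:
P(x) = Σ yᵢ × Lᵢ(x)
where Lᵢ(x) = Π_{j≠i} (x - xⱼ)/(xᵢ - xⱼ)

L_0(3.6) = (3.6 - 1)/(-2 - 1) × (3.6 - 4)/(-2 - 4) × (3.6 - 7)/(-2 - 7) × (3.6 - 10)/(-2 - 10) = -0.011641
L_1(3.6) = (3.6 - (-2))/(1 - (-2)) × (3.6 - 4)/(1 - 4) × (3.6 - 7)/(1 - 7) × (3.6 - 10)/(1 - 10) = 0.100293
L_2(3.6) = (3.6 - (-2))/(4 - (-2)) × (3.6 - 1)/(4 - 1) × (3.6 - 7)/(4 - 7) × (3.6 - 10)/(4 - 10) = 0.977857
L_3(3.6) = (3.6 - (-2))/(7 - (-2)) × (3.6 - 1)/(7 - 1) × (3.6 - 4)/(7 - 4) × (3.6 - 10)/(7 - 10) = -0.076695
L_4(3.6) = (3.6 - (-2))/(10 - (-2)) × (3.6 - 1)/(10 - 1) × (3.6 - 4)/(10 - 4) × (3.6 - 7)/(10 - 7) = 0.010186

P(3.6) = 9×L_0(3.6) + 9×L_1(3.6) + (-6)×L_2(3.6) + 18×L_3(3.6) + 7×L_4(3.6)
P(3.6) = -6.378476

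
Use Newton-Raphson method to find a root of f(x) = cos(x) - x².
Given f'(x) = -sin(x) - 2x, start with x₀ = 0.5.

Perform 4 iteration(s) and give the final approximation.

f(x) = cos(x) - x²
f'(x) = -sin(x) - 2x
x₀ = 0.5

Newton-Raphson formula: x_{n+1} = x_n - f(x_n)/f'(x_n)

Iteration 1:
  f(0.500000) = 0.627583
  f'(0.500000) = -1.479426
  x_1 = 0.500000 - 0.627583/(-1.479426) = 0.924207
Iteration 2:
  f(0.924207) = -0.251691
  f'(0.924207) = -2.646557
  x_2 = 0.924207 - (-0.251691)/(-2.646557) = 0.829106
Iteration 3:
  f(0.829106) = -0.011881
  f'(0.829106) = -2.395539
  x_3 = 0.829106 - (-0.011881)/(-2.395539) = 0.824146
Iteration 4:
  f(0.824146) = -0.000033
  f'(0.824146) = -2.382260
  x_4 = 0.824146 - (-0.000033)/(-2.382260) = 0.824132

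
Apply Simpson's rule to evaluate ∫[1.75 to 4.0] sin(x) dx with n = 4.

f(x) = sin(x)
a = 1.75, b = 4.0, n = 4
h = (b - a)/n = 0.562500

Simpson's rule: (h/3)[f(x₀) + 4f(x₁) + 2f(x₂) + ... + f(xₙ)]

x_0 = 1.7500, f(x_0) = 0.983986, coefficient = 1
x_1 = 2.3125, f(x_1) = 0.737319, coefficient = 4
x_2 = 2.8750, f(x_2) = 0.263446, coefficient = 2
x_3 = 3.4375, f(x_3) = -0.291608, coefficient = 4
x_4 = 4.0000, f(x_4) = -0.756802, coefficient = 1

I ≈ (0.562500/3) × 2.536919 = 0.475672
Exact value: 0.475398
Error: 0.000275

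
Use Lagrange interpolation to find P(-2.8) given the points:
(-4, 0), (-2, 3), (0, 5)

Lagrange interpolation formula:
P(x) = Σ yᵢ × Lᵢ(x)
where Lᵢ(x) = Π_{j≠i} (x - xⱼ)/(xᵢ - xⱼ)

L_0(-2.8) = (-2.8 - (-2))/(-4 - (-2)) × (-2.8 - 0)/(-4 - 0) = 0.280000
L_1(-2.8) = (-2.8 - (-4))/(-2 - (-4)) × (-2.8 - 0)/(-2 - 0) = 0.840000
L_2(-2.8) = (-2.8 - (-4))/(0 - (-4)) × (-2.8 - (-2))/(0 - (-2)) = -0.120000

P(-2.8) = 0×L_0(-2.8) + 3×L_1(-2.8) + 5×L_2(-2.8)
P(-2.8) = 1.920000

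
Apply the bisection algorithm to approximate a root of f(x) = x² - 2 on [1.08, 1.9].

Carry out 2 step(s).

f(x) = x² - 2
Initial interval: [1.08, 1.9]

Iteration 1:
  c_1 = (1.080000 + 1.900000)/2 = 1.490000
  f(c_1) = f(1.490000) = 0.220100
  f(a) × f(c) < 0, new interval: [1.080000, 1.490000]
Iteration 2:
  c_2 = (1.080000 + 1.490000)/2 = 1.285000
  f(c_2) = f(1.285000) = -0.348775
  f(a) × f(c) ≥ 0, new interval: [1.285000, 1.490000]

After 2 iteration(s), the approximation is c_2 = 1.285000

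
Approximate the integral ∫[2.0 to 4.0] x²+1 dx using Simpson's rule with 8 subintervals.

f(x) = x²+1
a = 2.0, b = 4.0, n = 8
h = (b - a)/n = 0.250000

Simpson's rule: (h/3)[f(x₀) + 4f(x₁) + 2f(x₂) + ... + f(xₙ)]

x_0 = 2.0000, f(x_0) = 5.000000, coefficient = 1
x_1 = 2.2500, f(x_1) = 6.062500, coefficient = 4
x_2 = 2.5000, f(x_2) = 7.250000, coefficient = 2
x_3 = 2.7500, f(x_3) = 8.562500, coefficient = 4
x_4 = 3.0000, f(x_4) = 10.000000, coefficient = 2
x_5 = 3.2500, f(x_5) = 11.562500, coefficient = 4
x_6 = 3.5000, f(x_6) = 13.250000, coefficient = 2
x_7 = 3.7500, f(x_7) = 15.062500, coefficient = 4
x_8 = 4.0000, f(x_8) = 17.000000, coefficient = 1

I ≈ (0.250000/3) × 248.000000 = 20.666667
Exact value: 20.666667
Error: 0.000000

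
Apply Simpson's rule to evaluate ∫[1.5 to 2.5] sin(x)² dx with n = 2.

f(x) = sin(x)²
a = 1.5, b = 2.5, n = 2
h = (b - a)/n = 0.500000

Simpson's rule: (h/3)[f(x₀) + 4f(x₁) + 2f(x₂) + ... + f(xₙ)]

x_0 = 1.5000, f(x_0) = 0.994996, coefficient = 1
x_1 = 2.0000, f(x_1) = 0.826822, coefficient = 4
x_2 = 2.5000, f(x_2) = 0.358169, coefficient = 1

I ≈ (0.500000/3) × 4.660452 = 0.776742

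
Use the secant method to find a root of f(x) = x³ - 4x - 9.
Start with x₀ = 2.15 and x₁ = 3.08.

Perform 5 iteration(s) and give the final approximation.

f(x) = x³ - 4x - 9
x₀ = 2.15, x₁ = 3.08

Secant formula: x_{n+1} = x_n - f(x_n)(x_n - x_{n-1})/(f(x_n) - f(x_{n-1}))

Iteration 1:
  f(2.150000) = -7.661625
  f(3.080000) = 7.898112
  x_2 = 3.080000 - 7.898112×(3.080000 - 2.150000)/(7.898112 - (-7.661625))
       = 2.607933
Iteration 2:
  f(3.080000) = 7.898112
  f(2.607933) = -1.694365
  x_3 = 2.607933 - (-1.694365)×(2.607933 - 3.080000)/(-1.694365 - 7.898112)
       = 2.691316
Iteration 3:
  f(2.607933) = -1.694365
  f(2.691316) = -0.271570
  x_4 = 2.691316 - (-0.271570)×(2.691316 - 2.607933)/(-0.271570 - (-1.694365))
       = 2.707232
Iteration 4:
  f(2.691316) = -0.271570
  f(2.707232) = 0.012653
  x_5 = 2.707232 - 0.012653×(2.707232 - 2.691316)/(0.012653 - (-0.271570))
       = 2.706523
Iteration 5:
  f(2.707232) = 0.012653
  f(2.706523) = -0.000087
  x_6 = 2.706523 - (-0.000087)×(2.706523 - 2.707232)/(-0.000087 - 0.012653)
       = 2.706528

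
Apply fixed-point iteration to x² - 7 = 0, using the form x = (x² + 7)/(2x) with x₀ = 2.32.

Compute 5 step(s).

Equation: x² - 7 = 0
Fixed-point form: x = (x² + 7)/(2x)
x₀ = 2.32

x_1 = g(2.320000) = 2.668621
x_2 = g(2.668621) = 2.645849
x_3 = g(2.645849) = 2.645751
x_4 = g(2.645751) = 2.645751
x_5 = g(2.645751) = 2.645751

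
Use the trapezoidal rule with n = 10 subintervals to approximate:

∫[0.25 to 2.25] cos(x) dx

f(x) = cos(x)
a = 0.25, b = 2.25, n = 10
h = (b - a)/n = 0.200000

Trapezoidal rule: (h/2)[f(x₀) + 2f(x₁) + 2f(x₂) + ... + f(xₙ)]

x_0 = 0.2500, f(x_0) = 0.968912, coefficient = 1
x_1 = 0.4500, f(x_1) = 0.900447, coefficient = 2
x_2 = 0.6500, f(x_2) = 0.796084, coefficient = 2
x_3 = 0.8500, f(x_3) = 0.659983, coefficient = 2
x_4 = 1.0500, f(x_4) = 0.497571, coefficient = 2
x_5 = 1.2500, f(x_5) = 0.315322, coefficient = 2
x_6 = 1.4500, f(x_6) = 0.120503, coefficient = 2
x_7 = 1.6500, f(x_7) = -0.079121, coefficient = 2
x_8 = 1.8500, f(x_8) = -0.275590, coefficient = 2
x_9 = 2.0500, f(x_9) = -0.461073, coefficient = 2
x_10 = 2.2500, f(x_10) = -0.628174, coefficient = 1

I ≈ (0.200000/2) × 5.288992 = 0.528899
Exact value: 0.530669
Error: 0.001770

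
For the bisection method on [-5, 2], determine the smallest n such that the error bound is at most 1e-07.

We need (b-a)/2^n ≤ 1e-07
(2 - (-5))/2^n ≤ 1e-07
7/2^n ≤ 1e-07
2^n ≥ 70000000
n ≥ log₂(70000000) = 26.06
n ≥ 27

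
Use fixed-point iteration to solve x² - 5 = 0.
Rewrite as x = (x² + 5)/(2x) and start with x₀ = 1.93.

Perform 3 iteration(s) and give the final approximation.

Equation: x² - 5 = 0
Fixed-point form: x = (x² + 5)/(2x)
x₀ = 1.93

x_1 = g(1.930000) = 2.260337
x_2 = g(2.260337) = 2.236198
x_3 = g(2.236198) = 2.236068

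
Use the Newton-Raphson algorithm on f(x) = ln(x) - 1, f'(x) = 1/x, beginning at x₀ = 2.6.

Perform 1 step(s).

f(x) = ln(x) - 1
f'(x) = 1/x
x₀ = 2.6

Newton-Raphson formula: x_{n+1} = x_n - f(x_n)/f'(x_n)

Iteration 1:
  f(2.600000) = -0.044489
  f'(2.600000) = 0.384615
  x_1 = 2.600000 - (-0.044489)/0.384615 = 2.715670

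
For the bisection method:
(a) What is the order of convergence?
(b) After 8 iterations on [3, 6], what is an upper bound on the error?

(a) Bisection has linear (order 1) convergence; the error is halved each step.

(b) Error bound = (b-a)/2^n = (6 - 3)/2^{8}
    = 3/2^{8}

(a) 1 (linear); (b) error ≤ 1.17e-02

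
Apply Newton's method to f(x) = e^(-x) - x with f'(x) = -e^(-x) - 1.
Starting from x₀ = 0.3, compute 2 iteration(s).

f(x) = e^(-x) - x
f'(x) = -e^(-x) - 1
x₀ = 0.3

Newton-Raphson formula: x_{n+1} = x_n - f(x_n)/f'(x_n)

Iteration 1:
  f(0.300000) = 0.440818
  f'(0.300000) = -1.740818
  x_1 = 0.300000 - 0.440818/(-1.740818) = 0.553225
Iteration 2:
  f(0.553225) = 0.021868
  f'(0.553225) = -1.575092
  x_2 = 0.553225 - 0.021868/(-1.575092) = 0.567108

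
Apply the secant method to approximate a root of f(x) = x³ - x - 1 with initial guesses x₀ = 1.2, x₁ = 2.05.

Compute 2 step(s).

f(x) = x³ - x - 1
x₀ = 1.2, x₁ = 2.05

Secant formula: x_{n+1} = x_n - f(x_n)(x_n - x_{n-1})/(f(x_n) - f(x_{n-1}))

Iteration 1:
  f(1.200000) = -0.472000
  f(2.050000) = 5.565125
  x_2 = 2.050000 - 5.565125×(2.050000 - 1.200000)/(5.565125 - (-0.472000))
       = 1.266455
Iteration 2:
  f(2.050000) = 5.565125
  f(1.266455) = -0.235176
  x_3 = 1.266455 - (-0.235176)×(1.266455 - 2.050000)/(-0.235176 - 5.565125)
       = 1.298225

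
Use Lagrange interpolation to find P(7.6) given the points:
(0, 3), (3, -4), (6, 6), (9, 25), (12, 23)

Lagrange interpolation formula:
P(x) = Σ yᵢ × Lᵢ(x)
where Lᵢ(x) = Π_{j≠i} (x - xⱼ)/(xᵢ - xⱼ)

L_0(7.6) = (7.6 - 3)/(0 - 3) × (7.6 - 6)/(0 - 6) × (7.6 - 9)/(0 - 9) × (7.6 - 12)/(0 - 12) = 0.023322
L_1(7.6) = (7.6 - 0)/(3 - 0) × (7.6 - 6)/(3 - 6) × (7.6 - 9)/(3 - 9) × (7.6 - 12)/(3 - 12) = -0.154127
L_2(7.6) = (7.6 - 0)/(6 - 0) × (7.6 - 3)/(6 - 3) × (7.6 - 9)/(6 - 9) × (7.6 - 12)/(6 - 12) = 0.664672
L_3(7.6) = (7.6 - 0)/(9 - 0) × (7.6 - 3)/(9 - 3) × (7.6 - 6)/(9 - 6) × (7.6 - 12)/(9 - 12) = 0.506416
L_4(7.6) = (7.6 - 0)/(12 - 0) × (7.6 - 3)/(12 - 3) × (7.6 - 6)/(12 - 6) × (7.6 - 9)/(12 - 9) = -0.040283

P(7.6) = 3×L_0(7.6) + (-4)×L_1(7.6) + 6×L_2(7.6) + 25×L_3(7.6) + 23×L_4(7.6)
P(7.6) = 16.408402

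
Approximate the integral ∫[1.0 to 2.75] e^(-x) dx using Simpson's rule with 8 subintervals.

f(x) = e^(-x)
a = 1.0, b = 2.75, n = 8
h = (b - a)/n = 0.218750

Simpson's rule: (h/3)[f(x₀) + 4f(x₁) + 2f(x₂) + ... + f(xₙ)]

x_0 = 1.0000, f(x_0) = 0.367879, coefficient = 1
x_1 = 1.2188, f(x_1) = 0.295599, coefficient = 4
x_2 = 1.4375, f(x_2) = 0.237521, coefficient = 2
x_3 = 1.6562, f(x_3) = 0.190853, coefficient = 4
x_4 = 1.8750, f(x_4) = 0.153355, coefficient = 2
x_5 = 2.0938, f(x_5) = 0.123224, coefficient = 4
x_6 = 2.3125, f(x_6) = 0.099013, coefficient = 2
x_7 = 2.5312, f(x_7) = 0.079560, coefficient = 4
x_8 = 2.7500, f(x_8) = 0.063928, coefficient = 1

I ≈ (0.218750/3) × 4.168532 = 0.303955
Exact value: 0.303952
Error: 0.000004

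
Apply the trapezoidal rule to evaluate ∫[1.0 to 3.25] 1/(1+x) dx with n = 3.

f(x) = 1/(1+x)
a = 1.0, b = 3.25, n = 3
h = (b - a)/n = 0.750000

Trapezoidal rule: (h/2)[f(x₀) + 2f(x₁) + 2f(x₂) + ... + f(xₙ)]

x_0 = 1.0000, f(x_0) = 0.500000, coefficient = 1
x_1 = 1.7500, f(x_1) = 0.363636, coefficient = 2
x_2 = 2.5000, f(x_2) = 0.285714, coefficient = 2
x_3 = 3.2500, f(x_3) = 0.235294, coefficient = 1

I ≈ (0.750000/2) × 2.033995 = 0.762748
Exact value: 0.753772
Error: 0.008976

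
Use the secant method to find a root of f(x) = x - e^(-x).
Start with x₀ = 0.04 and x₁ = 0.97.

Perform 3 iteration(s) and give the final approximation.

f(x) = x - e^(-x)
x₀ = 0.04, x₁ = 0.97

Secant formula: x_{n+1} = x_n - f(x_n)(x_n - x_{n-1})/(f(x_n) - f(x_{n-1}))

Iteration 1:
  f(0.040000) = -0.920789
  f(0.970000) = 0.590917
  x_2 = 0.970000 - 0.590917×(0.970000 - 0.040000)/(0.590917 - (-0.920789))
       = 0.606469
Iteration 2:
  f(0.970000) = 0.590917
  f(0.606469) = 0.061196
  x_3 = 0.606469 - 0.061196×(0.606469 - 0.970000)/(0.061196 - 0.590917)
       = 0.564472
Iteration 3:
  f(0.606469) = 0.061196
  f(0.564472) = -0.004188
  x_4 = 0.564472 - (-0.004188)×(0.564472 - 0.606469)/(-0.004188 - 0.061196)
       = 0.567162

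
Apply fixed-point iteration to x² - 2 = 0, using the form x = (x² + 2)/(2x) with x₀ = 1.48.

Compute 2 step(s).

Equation: x² - 2 = 0
Fixed-point form: x = (x² + 2)/(2x)
x₀ = 1.48

x_1 = g(1.480000) = 1.415676
x_2 = g(1.415676) = 1.414214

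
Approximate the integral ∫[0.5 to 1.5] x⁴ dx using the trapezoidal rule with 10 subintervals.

f(x) = x⁴
a = 0.5, b = 1.5, n = 10
h = (b - a)/n = 0.100000

Trapezoidal rule: (h/2)[f(x₀) + 2f(x₁) + 2f(x₂) + ... + f(xₙ)]

x_0 = 0.5000, f(x_0) = 0.062500, coefficient = 1
x_1 = 0.6000, f(x_1) = 0.129600, coefficient = 2
x_2 = 0.7000, f(x_2) = 0.240100, coefficient = 2
x_3 = 0.8000, f(x_3) = 0.409600, coefficient = 2
x_4 = 0.9000, f(x_4) = 0.656100, coefficient = 2
x_5 = 1.0000, f(x_5) = 1.000000, coefficient = 2
x_6 = 1.1000, f(x_6) = 1.464100, coefficient = 2
x_7 = 1.2000, f(x_7) = 2.073600, coefficient = 2
x_8 = 1.3000, f(x_8) = 2.856100, coefficient = 2
x_9 = 1.4000, f(x_9) = 3.841600, coefficient = 2
x_10 = 1.5000, f(x_10) = 5.062500, coefficient = 1

I ≈ (0.100000/2) × 30.466600 = 1.523330
Exact value: 1.512500
Error: 0.010830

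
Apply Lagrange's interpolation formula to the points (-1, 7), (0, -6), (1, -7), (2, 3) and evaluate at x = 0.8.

Lagrange interpolation formula:
P(x) = Σ yᵢ × Lᵢ(x)
where Lᵢ(x) = Π_{j≠i} (x - xⱼ)/(xᵢ - xⱼ)

L_0(0.8) = (0.8 - 0)/(-1 - 0) × (0.8 - 1)/(-1 - 1) × (0.8 - 2)/(-1 - 2) = -0.032000
L_1(0.8) = (0.8 - (-1))/(0 - (-1)) × (0.8 - 1)/(0 - 1) × (0.8 - 2)/(0 - 2) = 0.216000
L_2(0.8) = (0.8 - (-1))/(1 - (-1)) × (0.8 - 0)/(1 - 0) × (0.8 - 2)/(1 - 2) = 0.864000
L_3(0.8) = (0.8 - (-1))/(2 - (-1)) × (0.8 - 0)/(2 - 0) × (0.8 - 1)/(2 - 1) = -0.048000

P(0.8) = 7×L_0(0.8) + (-6)×L_1(0.8) + (-7)×L_2(0.8) + 3×L_3(0.8)
P(0.8) = -7.712000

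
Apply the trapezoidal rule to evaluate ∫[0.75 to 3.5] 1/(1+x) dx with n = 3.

f(x) = 1/(1+x)
a = 0.75, b = 3.5, n = 3
h = (b - a)/n = 0.916667

Trapezoidal rule: (h/2)[f(x₀) + 2f(x₁) + 2f(x₂) + ... + f(xₙ)]

x_0 = 0.7500, f(x_0) = 0.571429, coefficient = 1
x_1 = 1.6667, f(x_1) = 0.375000, coefficient = 2
x_2 = 2.5833, f(x_2) = 0.279070, coefficient = 2
x_3 = 3.5000, f(x_3) = 0.222222, coefficient = 1

I ≈ (0.916667/2) × 2.101790 = 0.963321
Exact value: 0.944462
Error: 0.018859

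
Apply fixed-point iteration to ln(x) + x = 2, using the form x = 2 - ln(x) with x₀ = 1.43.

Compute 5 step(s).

Equation: ln(x) + x = 2
Fixed-point form: x = 2 - ln(x)
x₀ = 1.43

x_1 = g(1.430000) = 1.642326
x_2 = g(1.642326) = 1.503887
x_3 = g(1.503887) = 1.591947
x_4 = g(1.591947) = 1.535042
x_5 = g(1.535042) = 1.571442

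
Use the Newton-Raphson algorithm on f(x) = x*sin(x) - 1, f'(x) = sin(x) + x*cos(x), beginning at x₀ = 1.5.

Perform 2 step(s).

f(x) = x*sin(x) - 1
f'(x) = sin(x) + x*cos(x)
x₀ = 1.5

Newton-Raphson formula: x_{n+1} = x_n - f(x_n)/f'(x_n)

Iteration 1:
  f(1.500000) = 0.496242
  f'(1.500000) = 1.103601
  x_1 = 1.500000 - 0.496242/1.103601 = 1.050342
Iteration 2:
  f(1.050342) = -0.088730
  f'(1.050342) = 1.389902
  x_2 = 1.050342 - (-0.088730)/1.389902 = 1.114181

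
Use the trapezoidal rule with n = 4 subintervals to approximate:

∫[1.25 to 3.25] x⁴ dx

f(x) = x⁴
a = 1.25, b = 3.25, n = 4
h = (b - a)/n = 0.500000

Trapezoidal rule: (h/2)[f(x₀) + 2f(x₁) + 2f(x₂) + ... + f(xₙ)]

x_0 = 1.2500, f(x_0) = 2.441406, coefficient = 1
x_1 = 1.7500, f(x_1) = 9.378906, coefficient = 2
x_2 = 2.2500, f(x_2) = 25.628906, coefficient = 2
x_3 = 2.7500, f(x_3) = 57.191406, coefficient = 2
x_4 = 3.2500, f(x_4) = 111.566406, coefficient = 1

I ≈ (0.500000/2) × 298.406250 = 74.601562
Exact value: 71.907813
Error: 2.693750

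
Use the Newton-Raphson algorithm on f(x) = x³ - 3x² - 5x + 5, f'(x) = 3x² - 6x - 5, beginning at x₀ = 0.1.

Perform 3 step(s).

f(x) = x³ - 3x² - 5x + 5
f'(x) = 3x² - 6x - 5
x₀ = 0.1

Newton-Raphson formula: x_{n+1} = x_n - f(x_n)/f'(x_n)

Iteration 1:
  f(0.100000) = 4.471000
  f'(0.100000) = -5.570000
  x_1 = 0.100000 - 4.471000/(-5.570000) = 0.902693
Iteration 2:
  f(0.902693) = -1.222465
  f'(0.902693) = -7.971594
  x_2 = 0.902693 - (-1.222465)/(-7.971594) = 0.749340
Iteration 3:
  f(0.749340) = -0.010472
  f'(0.749340) = -7.811509
  x_3 = 0.749340 - (-0.010472)/(-7.811509) = 0.748000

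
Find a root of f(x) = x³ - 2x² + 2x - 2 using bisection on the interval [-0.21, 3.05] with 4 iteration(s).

f(x) = x³ - 2x² + 2x - 2
Initial interval: [-0.21, 3.05]

Iteration 1:
  c_1 = (-0.210000 + 3.050000)/2 = 1.420000
  f(c_1) = f(1.420000) = -0.329512
  f(a) × f(c) ≥ 0, new interval: [1.420000, 3.050000]
Iteration 2:
  c_2 = (1.420000 + 3.050000)/2 = 2.235000
  f(c_2) = f(2.235000) = 3.643878
  f(a) × f(c) < 0, new interval: [1.420000, 2.235000]
Iteration 3:
  c_3 = (1.420000 + 2.235000)/2 = 1.827500
  f(c_3) = f(1.827500) = 1.078892
  f(a) × f(c) < 0, new interval: [1.420000, 1.827500]
Iteration 4:
  c_4 = (1.420000 + 1.827500)/2 = 1.623750
  f(c_4) = f(1.623750) = 0.255493
  f(a) × f(c) < 0, new interval: [1.420000, 1.623750]

After 4 iteration(s), the approximation is c_4 = 1.623750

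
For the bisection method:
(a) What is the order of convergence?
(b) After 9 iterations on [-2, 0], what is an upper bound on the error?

(a) Bisection has linear (order 1) convergence; the error is halved each step.

(b) Error bound = (b-a)/2^n = (0 - (-2))/2^{9}
    = 2/2^{9}

(a) 1 (linear); (b) error ≤ 3.91e-03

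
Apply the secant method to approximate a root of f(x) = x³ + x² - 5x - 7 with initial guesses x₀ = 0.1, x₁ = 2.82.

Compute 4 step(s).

f(x) = x³ + x² - 5x - 7
x₀ = 0.1, x₁ = 2.82

Secant formula: x_{n+1} = x_n - f(x_n)(x_n - x_{n-1})/(f(x_n) - f(x_{n-1}))

Iteration 1:
  f(0.100000) = -7.489000
  f(2.820000) = 9.278168
  x_2 = 2.820000 - 9.278168×(2.820000 - 0.100000)/(9.278168 - (-7.489000))
       = 1.314879
Iteration 2:
  f(2.820000) = 9.278168
  f(1.314879) = -9.572185
  x_3 = 1.314879 - (-9.572185)×(1.314879 - 2.820000)/(-9.572185 - 9.278168)
       = 2.079178
Iteration 3:
  f(1.314879) = -9.572185
  f(2.079178) = -4.084668
  x_4 = 2.079178 - (-4.084668)×(2.079178 - 1.314879)/(-4.084668 - (-9.572185))
       = 2.648088
Iteration 4:
  f(2.079178) = -4.084668
  f(2.648088) = 5.341300
  x_5 = 2.648088 - 5.341300×(2.648088 - 2.079178)/(5.341300 - (-4.084668))
       = 2.325710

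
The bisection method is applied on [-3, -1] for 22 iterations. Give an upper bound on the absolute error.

Bisection error bound: |error| ≤ (b-a)/2^n
|error| ≤ (-1 - (-3))/2^22 = 2/2^22
|error| ≤ 0.0000004768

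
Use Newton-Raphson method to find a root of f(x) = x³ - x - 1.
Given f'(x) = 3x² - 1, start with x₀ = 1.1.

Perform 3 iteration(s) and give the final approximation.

f(x) = x³ - x - 1
f'(x) = 3x² - 1
x₀ = 1.1

Newton-Raphson formula: x_{n+1} = x_n - f(x_n)/f'(x_n)

Iteration 1:
  f(1.100000) = -0.769000
  f'(1.100000) = 2.630000
  x_1 = 1.100000 - (-0.769000)/2.630000 = 1.392395
Iteration 2:
  f(1.392395) = 0.307132
  f'(1.392395) = 4.816295
  x_2 = 1.392395 - 0.307132/4.816295 = 1.328626
Iteration 3:
  f(1.328626) = 0.016727
  f'(1.328626) = 4.295742
  x_3 = 1.328626 - 0.016727/4.295742 = 1.324732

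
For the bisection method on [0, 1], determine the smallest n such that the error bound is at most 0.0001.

We need (b-a)/2^n ≤ 0.0001
(1 - 0)/2^n ≤ 0.0001
1/2^n ≤ 0.0001
2^n ≥ 10000
n ≥ log₂(10000) = 13.29
n ≥ 14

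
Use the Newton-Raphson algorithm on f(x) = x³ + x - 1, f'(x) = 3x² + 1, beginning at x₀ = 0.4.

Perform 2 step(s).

f(x) = x³ + x - 1
f'(x) = 3x² + 1
x₀ = 0.4

Newton-Raphson formula: x_{n+1} = x_n - f(x_n)/f'(x_n)

Iteration 1:
  f(0.400000) = -0.536000
  f'(0.400000) = 1.480000
  x_1 = 0.400000 - (-0.536000)/1.480000 = 0.762162
Iteration 2:
  f(0.762162) = 0.204895
  f'(0.762162) = 2.742673
  x_2 = 0.762162 - 0.204895/2.742673 = 0.687456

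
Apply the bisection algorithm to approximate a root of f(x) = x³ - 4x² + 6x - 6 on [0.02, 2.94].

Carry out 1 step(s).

f(x) = x³ - 4x² + 6x - 6
Initial interval: [0.02, 2.94]

Iteration 1:
  c_1 = (0.020000 + 2.940000)/2 = 1.480000
  f(c_1) = f(1.480000) = -2.639808
  f(a) × f(c) ≥ 0, new interval: [1.480000, 2.940000]

After 1 iteration(s), the approximation is c_1 = 1.480000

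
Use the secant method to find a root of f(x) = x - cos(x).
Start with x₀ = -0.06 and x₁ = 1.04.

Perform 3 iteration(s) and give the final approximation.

f(x) = x - cos(x)
x₀ = -0.06, x₁ = 1.04

Secant formula: x_{n+1} = x_n - f(x_n)(x_n - x_{n-1})/(f(x_n) - f(x_{n-1}))

Iteration 1:
  f(-0.060000) = -1.058201
  f(1.040000) = 0.533780
  x_2 = 1.040000 - 0.533780×(1.040000 - (-0.060000))/(0.533780 - (-1.058201))
       = 0.671178
Iteration 2:
  f(1.040000) = 0.533780
  f(0.671178) = -0.111912
  x_3 = 0.671178 - (-0.111912)×(0.671178 - 1.040000)/(-0.111912 - 0.533780)
       = 0.735102
Iteration 3:
  f(0.671178) = -0.111912
  f(0.735102) = -0.006660
  x_4 = 0.735102 - (-0.006660)×(0.735102 - 0.671178)/(-0.006660 - (-0.111912))
       = 0.739147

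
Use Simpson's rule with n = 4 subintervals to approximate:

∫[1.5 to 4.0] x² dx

f(x) = x²
a = 1.5, b = 4.0, n = 4
h = (b - a)/n = 0.625000

Simpson's rule: (h/3)[f(x₀) + 4f(x₁) + 2f(x₂) + ... + f(xₙ)]

x_0 = 1.5000, f(x_0) = 2.250000, coefficient = 1
x_1 = 2.1250, f(x_1) = 4.515625, coefficient = 4
x_2 = 2.7500, f(x_2) = 7.562500, coefficient = 2
x_3 = 3.3750, f(x_3) = 11.390625, coefficient = 4
x_4 = 4.0000, f(x_4) = 16.000000, coefficient = 1

I ≈ (0.625000/3) × 97.000000 = 20.208333
Exact value: 20.208333
Error: 0.000000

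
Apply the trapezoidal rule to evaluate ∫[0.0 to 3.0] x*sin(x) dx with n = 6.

f(x) = x*sin(x)
a = 0.0, b = 3.0, n = 6
h = (b - a)/n = 0.500000

Trapezoidal rule: (h/2)[f(x₀) + 2f(x₁) + 2f(x₂) + ... + f(xₙ)]

x_0 = 0.0000, f(x_0) = 0.000000, coefficient = 1
x_1 = 0.5000, f(x_1) = 0.239713, coefficient = 2
x_2 = 1.0000, f(x_2) = 0.841471, coefficient = 2
x_3 = 1.5000, f(x_3) = 1.496242, coefficient = 2
x_4 = 2.0000, f(x_4) = 1.818595, coefficient = 2
x_5 = 2.5000, f(x_5) = 1.496180, coefficient = 2
x_6 = 3.0000, f(x_6) = 0.423360, coefficient = 1

I ≈ (0.500000/2) × 12.207763 = 3.051941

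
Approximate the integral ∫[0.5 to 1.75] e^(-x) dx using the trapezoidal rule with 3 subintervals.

f(x) = e^(-x)
a = 0.5, b = 1.75, n = 3
h = (b - a)/n = 0.416667

Trapezoidal rule: (h/2)[f(x₀) + 2f(x₁) + 2f(x₂) + ... + f(xₙ)]

x_0 = 0.5000, f(x_0) = 0.606531, coefficient = 1
x_1 = 0.9167, f(x_1) = 0.399850, coefficient = 2
x_2 = 1.3333, f(x_2) = 0.263597, coefficient = 2
x_3 = 1.7500, f(x_3) = 0.173774, coefficient = 1

I ≈ (0.416667/2) × 2.107198 = 0.439000
Exact value: 0.432757
Error: 0.006243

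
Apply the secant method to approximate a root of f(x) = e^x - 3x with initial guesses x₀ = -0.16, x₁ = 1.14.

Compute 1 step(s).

f(x) = e^x - 3x
x₀ = -0.16, x₁ = 1.14

Secant formula: x_{n+1} = x_n - f(x_n)(x_n - x_{n-1})/(f(x_n) - f(x_{n-1}))

Iteration 1:
  f(-0.160000) = 1.332144
  f(1.140000) = -0.293232
  x_2 = 1.140000 - (-0.293232)×(1.140000 - (-0.160000))/(-0.293232 - 1.332144)
       = 0.905469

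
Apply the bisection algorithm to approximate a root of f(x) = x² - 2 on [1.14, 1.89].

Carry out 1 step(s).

f(x) = x² - 2
Initial interval: [1.14, 1.89]

Iteration 1:
  c_1 = (1.140000 + 1.890000)/2 = 1.515000
  f(c_1) = f(1.515000) = 0.295225
  f(a) × f(c) < 0, new interval: [1.140000, 1.515000]

After 1 iteration(s), the approximation is c_1 = 1.515000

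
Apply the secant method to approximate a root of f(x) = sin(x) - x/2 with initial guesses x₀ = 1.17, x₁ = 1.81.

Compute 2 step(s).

f(x) = sin(x) - x/2
x₀ = 1.17, x₁ = 1.81

Secant formula: x_{n+1} = x_n - f(x_n)(x_n - x_{n-1})/(f(x_n) - f(x_{n-1}))

Iteration 1:
  f(1.170000) = 0.335751
  f(1.810000) = 0.066527
  x_2 = 1.810000 - 0.066527×(1.810000 - 1.170000)/(0.066527 - 0.335751)
       = 1.968148
Iteration 2:
  f(1.810000) = 0.066527
  f(1.968148) = -0.061985
  x_3 = 1.968148 - (-0.061985)×(1.968148 - 1.810000)/(-0.061985 - 0.066527)
       = 1.891869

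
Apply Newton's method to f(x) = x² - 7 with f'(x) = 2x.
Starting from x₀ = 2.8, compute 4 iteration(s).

f(x) = x² - 7
f'(x) = 2x
x₀ = 2.8

Newton-Raphson formula: x_{n+1} = x_n - f(x_n)/f'(x_n)

Iteration 1:
  f(2.800000) = 0.840000
  f'(2.800000) = 5.600000
  x_1 = 2.800000 - 0.840000/5.600000 = 2.650000
Iteration 2:
  f(2.650000) = 0.022500
  f'(2.650000) = 5.300000
  x_2 = 2.650000 - 0.022500/5.300000 = 2.645755
Iteration 3:
  f(2.645755) = 0.000018
  f'(2.645755) = 5.291509
  x_3 = 2.645755 - 0.000018/5.291509 = 2.645751
Iteration 4:
  f(2.645751) = 0.000000
  f'(2.645751) = 5.291503
  x_4 = 2.645751 - 0.000000/5.291503 = 2.645751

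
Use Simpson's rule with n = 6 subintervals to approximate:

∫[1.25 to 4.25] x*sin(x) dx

f(x) = x*sin(x)
a = 1.25, b = 4.25, n = 6
h = (b - a)/n = 0.500000

Simpson's rule: (h/3)[f(x₀) + 4f(x₁) + 2f(x₂) + ... + f(xₙ)]

x_0 = 1.2500, f(x_0) = 1.186231, coefficient = 1
x_1 = 1.7500, f(x_1) = 1.721975, coefficient = 4
x_2 = 2.2500, f(x_2) = 1.750665, coefficient = 2
x_3 = 2.7500, f(x_3) = 1.049568, coefficient = 4
x_4 = 3.2500, f(x_4) = -0.351634, coefficient = 2
x_5 = 3.7500, f(x_5) = -2.143355, coefficient = 4
x_6 = 4.2500, f(x_6) = -3.803705, coefficient = 1

I ≈ (0.500000/3) × 2.693340 = 0.448890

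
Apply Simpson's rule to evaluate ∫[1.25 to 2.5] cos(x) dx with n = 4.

f(x) = cos(x)
a = 1.25, b = 2.5, n = 4
h = (b - a)/n = 0.312500

Simpson's rule: (h/3)[f(x₀) + 4f(x₁) + 2f(x₂) + ... + f(xₙ)]

x_0 = 1.2500, f(x_0) = 0.315322, coefficient = 1
x_1 = 1.5625, f(x_1) = 0.008296, coefficient = 4
x_2 = 1.8750, f(x_2) = -0.299534, coefficient = 2
x_3 = 2.1875, f(x_3) = -0.578349, coefficient = 4
x_4 = 2.5000, f(x_4) = -0.801144, coefficient = 1

I ≈ (0.312500/3) × -3.365100 = -0.350531
Exact value: -0.350512
Error: 0.000019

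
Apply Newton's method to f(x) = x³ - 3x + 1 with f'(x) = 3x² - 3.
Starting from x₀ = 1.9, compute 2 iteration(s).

f(x) = x³ - 3x + 1
f'(x) = 3x² - 3
x₀ = 1.9

Newton-Raphson formula: x_{n+1} = x_n - f(x_n)/f'(x_n)

Iteration 1:
  f(1.900000) = 2.159000
  f'(1.900000) = 7.830000
  x_1 = 1.900000 - 2.159000/7.830000 = 1.624266
Iteration 2:
  f(1.624266) = 0.412404
  f'(1.624266) = 4.914717
  x_2 = 1.624266 - 0.412404/4.914717 = 1.540354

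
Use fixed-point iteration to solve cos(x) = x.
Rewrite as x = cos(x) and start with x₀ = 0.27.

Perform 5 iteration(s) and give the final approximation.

Equation: cos(x) = x
Fixed-point form: x = cos(x)
x₀ = 0.27

x_1 = g(0.270000) = 0.963771
x_2 = g(0.963771) = 0.570427
x_3 = g(0.570427) = 0.841671
x_4 = g(0.841671) = 0.666218
x_5 = g(0.666218) = 0.786165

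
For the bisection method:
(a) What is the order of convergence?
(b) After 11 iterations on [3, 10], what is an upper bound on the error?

(a) Bisection has linear (order 1) convergence; the error is halved each step.

(b) Error bound = (b-a)/2^n = (10 - 3)/2^{11}
    = 7/2^{11}

(a) 1 (linear); (b) error ≤ 3.42e-03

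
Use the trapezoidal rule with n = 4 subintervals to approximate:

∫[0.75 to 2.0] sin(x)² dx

f(x) = sin(x)²
a = 0.75, b = 2.0, n = 4
h = (b - a)/n = 0.312500

Trapezoidal rule: (h/2)[f(x₀) + 2f(x₁) + 2f(x₂) + ... + f(xₙ)]

x_0 = 0.7500, f(x_0) = 0.464631, coefficient = 1
x_1 = 1.0625, f(x_1) = 0.763133, coefficient = 2
x_2 = 1.3750, f(x_2) = 0.962151, coefficient = 2
x_3 = 1.6875, f(x_3) = 0.986442, coefficient = 2
x_4 = 2.0000, f(x_4) = 0.826822, coefficient = 1

I ≈ (0.312500/2) × 6.714906 = 1.049204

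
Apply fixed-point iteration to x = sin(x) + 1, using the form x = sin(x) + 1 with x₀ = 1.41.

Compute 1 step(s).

Equation: x = sin(x) + 1
Fixed-point form: x = sin(x) + 1
x₀ = 1.41

x_1 = g(1.410000) = 1.987100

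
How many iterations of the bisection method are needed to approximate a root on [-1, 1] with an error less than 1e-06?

We need (b-a)/2^n ≤ 1e-06
(1 - (-1))/2^n ≤ 1e-06
2/2^n ≤ 1e-06
2^n ≥ 2000000
n ≥ log₂(2000000) = 20.93
n ≥ 21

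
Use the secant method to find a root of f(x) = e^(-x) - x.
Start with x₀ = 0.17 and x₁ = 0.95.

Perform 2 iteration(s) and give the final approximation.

f(x) = e^(-x) - x
x₀ = 0.17, x₁ = 0.95

Secant formula: x_{n+1} = x_n - f(x_n)(x_n - x_{n-1})/(f(x_n) - f(x_{n-1}))

Iteration 1:
  f(0.170000) = 0.673665
  f(0.950000) = -0.563259
  x_2 = 0.950000 - (-0.563259)×(0.950000 - 0.170000)/(-0.563259 - 0.673665)
       = 0.594811
Iteration 2:
  f(0.950000) = -0.563259
  f(0.594811) = -0.043144
  x_3 = 0.594811 - (-0.043144)×(0.594811 - 0.950000)/(-0.043144 - (-0.563259))
       = 0.565348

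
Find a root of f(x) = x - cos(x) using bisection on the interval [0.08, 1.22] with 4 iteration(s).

f(x) = x - cos(x)
Initial interval: [0.08, 1.22]

Iteration 1:
  c_1 = (0.080000 + 1.220000)/2 = 0.650000
  f(c_1) = f(0.650000) = -0.146084
  f(a) × f(c) ≥ 0, new interval: [0.650000, 1.220000]
Iteration 2:
  c_2 = (0.650000 + 1.220000)/2 = 0.935000
  f(c_2) = f(0.935000) = 0.341182
  f(a) × f(c) < 0, new interval: [0.650000, 0.935000]
Iteration 3:
  c_3 = (0.650000 + 0.935000)/2 = 0.792500
  f(c_3) = f(0.792500) = 0.090433
  f(a) × f(c) < 0, new interval: [0.650000, 0.792500]
Iteration 4:
  c_4 = (0.650000 + 0.792500)/2 = 0.721250
  f(c_4) = f(0.721250) = -0.029731
  f(a) × f(c) ≥ 0, new interval: [0.721250, 0.792500]

After 4 iteration(s), the approximation is c_4 = 0.721250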